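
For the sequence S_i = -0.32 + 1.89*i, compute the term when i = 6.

S_6 = -0.32 + 1.89*6 = -0.32 + 11.34 = 11.02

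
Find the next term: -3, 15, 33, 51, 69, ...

Differences: 15 - -3 = 18
This is an arithmetic sequence with common difference d = 18.
Next term = 69 + 18 = 87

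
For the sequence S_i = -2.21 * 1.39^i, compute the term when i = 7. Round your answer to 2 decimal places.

S_7 = -2.21 * 1.39^7 ≈ -2.21 * 10.0254 ≈ -22.16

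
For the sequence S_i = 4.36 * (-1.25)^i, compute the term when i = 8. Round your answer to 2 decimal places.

S_8 = 4.36 * (-1.25)^8 ≈ 4.36 * 5.9605 ≈ 25.99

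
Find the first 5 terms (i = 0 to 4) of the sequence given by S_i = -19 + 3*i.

This is an arithmetic sequence.
i=0: S_0 = -19 + 3*0 = -19
i=1: S_1 = -19 + 3*1 = -16
i=2: S_2 = -19 + 3*2 = -13
i=3: S_3 = -19 + 3*3 = -10
i=4: S_4 = -19 + 3*4 = -7
The first 5 terms are: [-19, -16, -13, -10, -7]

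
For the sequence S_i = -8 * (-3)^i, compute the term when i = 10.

S_10 = -8 * (-3)^10 = -8 * 59049 = -472392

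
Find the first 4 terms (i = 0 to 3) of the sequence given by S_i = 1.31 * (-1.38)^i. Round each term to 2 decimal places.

This is a geometric sequence.
i=0: S_0 = 1.31 * (-1.38)^0 = 1.31
i=1: S_1 = 1.31 * (-1.38)^1 ≈ -1.81
i=2: S_2 = 1.31 * (-1.38)^2 ≈ 2.49
i=3: S_3 = 1.31 * (-1.38)^3 ≈ -3.44
The first 4 terms are: [1.31, -1.81, 2.49, -3.44]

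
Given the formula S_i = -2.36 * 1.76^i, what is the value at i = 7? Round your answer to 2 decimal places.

S_7 = -2.36 * 1.76^7 ≈ -2.36 * 52.3105 ≈ -123.45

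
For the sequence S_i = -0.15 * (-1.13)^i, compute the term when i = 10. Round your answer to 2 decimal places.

S_10 = -0.15 * (-1.13)^10 ≈ -0.15 * 3.3946 ≈ -0.51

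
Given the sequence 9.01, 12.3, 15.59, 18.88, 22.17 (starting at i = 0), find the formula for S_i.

Check differences: 12.3 - 9.01 = 3.29
15.59 - 12.3 = 3.29
Common difference d = 3.29.
First term a = 9.01.
Formula: S_i = 9.01 + 3.29*i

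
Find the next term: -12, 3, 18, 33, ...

Differences: 3 - -12 = 15
This is an arithmetic sequence with common difference d = 15.
Next term = 33 + 15 = 48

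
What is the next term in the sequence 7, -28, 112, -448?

Ratios: -28 / 7 = -4.0
This is a geometric sequence with common ratio r = -4.
Next term = -448 * -4 = 1792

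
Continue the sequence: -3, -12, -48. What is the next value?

Ratios: -12 / -3 = 4.0
This is a geometric sequence with common ratio r = 4.
Next term = -48 * 4 = -192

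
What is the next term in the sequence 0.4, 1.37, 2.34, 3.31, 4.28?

Differences: 1.37 - 0.4 = 0.97
This is an arithmetic sequence with common difference d = 0.97.
Next term = 4.28 + 0.97 = 5.25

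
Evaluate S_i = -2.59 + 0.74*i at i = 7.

S_7 = -2.59 + 0.74*7 = -2.59 + 5.18 = 2.59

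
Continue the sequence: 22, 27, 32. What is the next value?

Differences: 27 - 22 = 5
This is an arithmetic sequence with common difference d = 5.
Next term = 32 + 5 = 37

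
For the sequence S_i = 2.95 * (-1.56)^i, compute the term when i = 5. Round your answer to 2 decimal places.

S_5 = 2.95 * (-1.56)^5 ≈ 2.95 * -9.23896 ≈ -27.25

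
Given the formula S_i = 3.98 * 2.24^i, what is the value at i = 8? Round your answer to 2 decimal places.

S_8 = 3.98 * 2.24^8 ≈ 3.98 * 633.8466 ≈ 2522.71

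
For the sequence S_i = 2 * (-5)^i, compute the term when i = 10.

S_10 = 2 * (-5)^10 = 2 * 9765625 = 19531250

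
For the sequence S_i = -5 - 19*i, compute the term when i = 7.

S_7 = -5 + -19*7 = -5 + -133 = -138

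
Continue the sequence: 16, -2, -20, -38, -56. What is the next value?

Differences: -2 - 16 = -18
This is an arithmetic sequence with common difference d = -18.
Next term = -56 + -18 = -74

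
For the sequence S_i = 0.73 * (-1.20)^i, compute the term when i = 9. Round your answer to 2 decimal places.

S_9 = 0.73 * (-1.2)^9 ≈ 0.73 * -5.1598 ≈ -3.77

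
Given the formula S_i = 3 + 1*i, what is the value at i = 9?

S_9 = 3 + 1*9 = 3 + 9 = 12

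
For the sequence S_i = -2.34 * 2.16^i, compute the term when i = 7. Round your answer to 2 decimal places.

S_7 = -2.34 * 2.16^7 ≈ -2.34 * 219.3695 ≈ -513.32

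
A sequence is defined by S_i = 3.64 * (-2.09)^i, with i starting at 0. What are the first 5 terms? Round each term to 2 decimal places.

This is a geometric sequence.
i=0: S_0 = 3.64 * (-2.09)^0 = 3.64
i=1: S_1 = 3.64 * (-2.09)^1 ≈ -7.61
i=2: S_2 = 3.64 * (-2.09)^2 ≈ 15.9
i=3: S_3 = 3.64 * (-2.09)^3 ≈ -33.23
i=4: S_4 = 3.64 * (-2.09)^4 ≈ 69.45
The first 5 terms are: [3.64, -7.61, 15.9, -33.23, 69.45]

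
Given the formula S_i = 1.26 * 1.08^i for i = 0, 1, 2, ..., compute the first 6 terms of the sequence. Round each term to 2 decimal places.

This is a geometric sequence.
i=0: S_0 = 1.26 * 1.08^0 = 1.26
i=1: S_1 = 1.26 * 1.08^1 ≈ 1.36
i=2: S_2 = 1.26 * 1.08^2 ≈ 1.47
i=3: S_3 = 1.26 * 1.08^3 ≈ 1.59
i=4: S_4 = 1.26 * 1.08^4 ≈ 1.71
i=5: S_5 = 1.26 * 1.08^5 ≈ 1.85
The first 6 terms are: [1.26, 1.36, 1.47, 1.59, 1.71, 1.85]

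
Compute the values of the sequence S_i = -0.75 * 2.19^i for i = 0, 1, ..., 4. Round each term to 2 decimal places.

This is a geometric sequence.
i=0: S_0 = -0.75 * 2.19^0 = -0.75
i=1: S_1 = -0.75 * 2.19^1 ≈ -1.64
i=2: S_2 = -0.75 * 2.19^2 ≈ -3.6
i=3: S_3 = -0.75 * 2.19^3 ≈ -7.88
i=4: S_4 = -0.75 * 2.19^4 ≈ -17.25
The first 5 terms are: [-0.75, -1.64, -3.6, -7.88, -17.25]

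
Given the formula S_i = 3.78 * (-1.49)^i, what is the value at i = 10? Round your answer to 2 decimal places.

S_10 = 3.78 * (-1.49)^10 ≈ 3.78 * 53.934 ≈ 203.87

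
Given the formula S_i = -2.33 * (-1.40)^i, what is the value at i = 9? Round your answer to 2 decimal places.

S_9 = -2.33 * (-1.4)^9 ≈ -2.33 * -20.661 ≈ 48.14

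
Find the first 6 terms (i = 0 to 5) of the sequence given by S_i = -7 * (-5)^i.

This is a geometric sequence.
i=0: S_0 = -7 * (-5)^0 = -7
i=1: S_1 = -7 * (-5)^1 = 35
i=2: S_2 = -7 * (-5)^2 = -175
i=3: S_3 = -7 * (-5)^3 = 875
i=4: S_4 = -7 * (-5)^4 = -4375
i=5: S_5 = -7 * (-5)^5 = 21875
The first 6 terms are: [-7, 35, -175, 875, -4375, 21875]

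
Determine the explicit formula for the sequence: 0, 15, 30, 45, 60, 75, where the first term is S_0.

Check differences: 15 - 0 = 15
30 - 15 = 15
Common difference d = 15.
First term a = 0.
Formula: S_i = 0 + 15*i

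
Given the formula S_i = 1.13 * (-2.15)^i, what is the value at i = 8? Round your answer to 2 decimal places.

S_8 = 1.13 * (-2.15)^8 ≈ 1.13 * 456.5703 ≈ 515.92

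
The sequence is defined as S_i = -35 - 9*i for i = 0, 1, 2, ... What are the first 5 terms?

This is an arithmetic sequence.
i=0: S_0 = -35 + -9*0 = -35
i=1: S_1 = -35 + -9*1 = -44
i=2: S_2 = -35 + -9*2 = -53
i=3: S_3 = -35 + -9*3 = -62
i=4: S_4 = -35 + -9*4 = -71
The first 5 terms are: [-35, -44, -53, -62, -71]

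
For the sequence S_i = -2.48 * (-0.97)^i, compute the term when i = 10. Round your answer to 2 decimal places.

S_10 = -2.48 * (-0.97)^10 ≈ -2.48 * 0.7374 ≈ -1.83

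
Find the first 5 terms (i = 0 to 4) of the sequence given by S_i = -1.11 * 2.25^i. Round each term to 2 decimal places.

This is a geometric sequence.
i=0: S_0 = -1.11 * 2.25^0 = -1.11
i=1: S_1 = -1.11 * 2.25^1 ≈ -2.5
i=2: S_2 = -1.11 * 2.25^2 ≈ -5.62
i=3: S_3 = -1.11 * 2.25^3 ≈ -12.64
i=4: S_4 = -1.11 * 2.25^4 ≈ -28.45
The first 5 terms are: [-1.11, -2.5, -5.62, -12.64, -28.45]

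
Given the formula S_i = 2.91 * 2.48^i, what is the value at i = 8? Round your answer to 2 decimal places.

S_8 = 2.91 * 2.48^8 ≈ 2.91 * 1430.9137 ≈ 4163.96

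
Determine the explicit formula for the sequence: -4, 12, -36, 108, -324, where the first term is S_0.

Check ratios: 12 / -4 = -3.0
Common ratio r = -3.
First term a = -4.
Formula: S_i = -4 * (-3)^i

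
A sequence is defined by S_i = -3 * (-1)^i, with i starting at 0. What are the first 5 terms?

This is a geometric sequence.
i=0: S_0 = -3 * (-1)^0 = -3
i=1: S_1 = -3 * (-1)^1 = 3
i=2: S_2 = -3 * (-1)^2 = -3
i=3: S_3 = -3 * (-1)^3 = 3
i=4: S_4 = -3 * (-1)^4 = -3
The first 5 terms are: [-3, 3, -3, 3, -3]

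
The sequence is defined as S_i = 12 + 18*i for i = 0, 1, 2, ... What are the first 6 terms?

This is an arithmetic sequence.
i=0: S_0 = 12 + 18*0 = 12
i=1: S_1 = 12 + 18*1 = 30
i=2: S_2 = 12 + 18*2 = 48
i=3: S_3 = 12 + 18*3 = 66
i=4: S_4 = 12 + 18*4 = 84
i=5: S_5 = 12 + 18*5 = 102
The first 6 terms are: [12, 30, 48, 66, 84, 102]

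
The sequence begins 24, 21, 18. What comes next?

Differences: 21 - 24 = -3
This is an arithmetic sequence with common difference d = -3.
Next term = 18 + -3 = 15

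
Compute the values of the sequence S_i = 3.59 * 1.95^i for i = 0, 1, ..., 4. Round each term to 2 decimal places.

This is a geometric sequence.
i=0: S_0 = 3.59 * 1.95^0 = 3.59
i=1: S_1 = 3.59 * 1.95^1 ≈ 7.0
i=2: S_2 = 3.59 * 1.95^2 ≈ 13.65
i=3: S_3 = 3.59 * 1.95^3 ≈ 26.62
i=4: S_4 = 3.59 * 1.95^4 ≈ 51.91
The first 5 terms are: [3.59, 7.0, 13.65, 26.62, 51.91]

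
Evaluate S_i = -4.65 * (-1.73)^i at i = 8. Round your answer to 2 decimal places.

S_8 = -4.65 * (-1.73)^8 ≈ -4.65 * 80.2359 ≈ -373.1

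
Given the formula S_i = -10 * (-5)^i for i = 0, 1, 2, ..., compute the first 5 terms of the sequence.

This is a geometric sequence.
i=0: S_0 = -10 * (-5)^0 = -10
i=1: S_1 = -10 * (-5)^1 = 50
i=2: S_2 = -10 * (-5)^2 = -250
i=3: S_3 = -10 * (-5)^3 = 1250
i=4: S_4 = -10 * (-5)^4 = -6250
The first 5 terms are: [-10, 50, -250, 1250, -6250]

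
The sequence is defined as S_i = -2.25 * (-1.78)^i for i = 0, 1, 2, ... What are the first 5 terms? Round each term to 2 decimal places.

This is a geometric sequence.
i=0: S_0 = -2.25 * (-1.78)^0 = -2.25
i=1: S_1 = -2.25 * (-1.78)^1 ≈ 4.01
i=2: S_2 = -2.25 * (-1.78)^2 ≈ -7.13
i=3: S_3 = -2.25 * (-1.78)^3 ≈ 12.69
i=4: S_4 = -2.25 * (-1.78)^4 ≈ -22.59
The first 5 terms are: [-2.25, 4.01, -7.13, 12.69, -22.59]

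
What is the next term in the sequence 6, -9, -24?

Differences: -9 - 6 = -15
This is an arithmetic sequence with common difference d = -15.
Next term = -24 + -15 = -39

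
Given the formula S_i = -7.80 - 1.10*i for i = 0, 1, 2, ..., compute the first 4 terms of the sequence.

This is an arithmetic sequence.
i=0: S_0 = -7.8 + -1.1*0 = -7.8
i=1: S_1 = -7.8 + -1.1*1 = -8.9
i=2: S_2 = -7.8 + -1.1*2 = -10.0
i=3: S_3 = -7.8 + -1.1*3 = -11.1
The first 4 terms are: [-7.8, -8.9, -10.0, -11.1]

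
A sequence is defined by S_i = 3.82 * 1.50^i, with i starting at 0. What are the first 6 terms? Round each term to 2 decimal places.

This is a geometric sequence.
i=0: S_0 = 3.82 * 1.5^0 = 3.82
i=1: S_1 = 3.82 * 1.5^1 = 5.73
i=2: S_2 = 3.82 * 1.5^2 ≈ 8.6
i=3: S_3 = 3.82 * 1.5^3 ≈ 12.89
i=4: S_4 = 3.82 * 1.5^4 ≈ 19.34
i=5: S_5 = 3.82 * 1.5^5 ≈ 29.01
The first 6 terms are: [3.82, 5.73, 8.6, 12.89, 19.34, 29.01]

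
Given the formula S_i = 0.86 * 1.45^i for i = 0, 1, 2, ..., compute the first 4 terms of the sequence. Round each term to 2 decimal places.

This is a geometric sequence.
i=0: S_0 = 0.86 * 1.45^0 = 0.86
i=1: S_1 = 0.86 * 1.45^1 ≈ 1.25
i=2: S_2 = 0.86 * 1.45^2 ≈ 1.81
i=3: S_3 = 0.86 * 1.45^3 ≈ 2.62
The first 4 terms are: [0.86, 1.25, 1.81, 2.62]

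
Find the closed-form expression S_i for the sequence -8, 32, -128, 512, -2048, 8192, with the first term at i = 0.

Check ratios: 32 / -8 = -4.0
Common ratio r = -4.
First term a = -8.
Formula: S_i = -8 * (-4)^i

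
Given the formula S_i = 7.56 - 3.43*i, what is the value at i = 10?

S_10 = 7.56 + -3.43*10 = 7.56 + -34.3 = -26.74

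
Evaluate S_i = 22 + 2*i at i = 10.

S_10 = 22 + 2*10 = 22 + 20 = 42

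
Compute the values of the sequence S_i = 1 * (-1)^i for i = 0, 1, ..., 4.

This is a geometric sequence.
i=0: S_0 = 1 * (-1)^0 = 1
i=1: S_1 = 1 * (-1)^1 = -1
i=2: S_2 = 1 * (-1)^2 = 1
i=3: S_3 = 1 * (-1)^3 = -1
i=4: S_4 = 1 * (-1)^4 = 1
The first 5 terms are: [1, -1, 1, -1, 1]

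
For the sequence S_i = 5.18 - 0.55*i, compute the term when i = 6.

S_6 = 5.18 + -0.55*6 = 5.18 + -3.3 = 1.88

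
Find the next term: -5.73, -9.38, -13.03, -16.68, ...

Differences: -9.38 - -5.73 = -3.65
This is an arithmetic sequence with common difference d = -3.65.
Next term = -16.68 + -3.65 = -20.33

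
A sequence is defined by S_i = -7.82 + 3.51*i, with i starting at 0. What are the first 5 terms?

This is an arithmetic sequence.
i=0: S_0 = -7.82 + 3.51*0 = -7.82
i=1: S_1 = -7.82 + 3.51*1 = -4.31
i=2: S_2 = -7.82 + 3.51*2 = -0.8
i=3: S_3 = -7.82 + 3.51*3 = 2.71
i=4: S_4 = -7.82 + 3.51*4 = 6.22
The first 5 terms are: [-7.82, -4.31, -0.8, 2.71, 6.22]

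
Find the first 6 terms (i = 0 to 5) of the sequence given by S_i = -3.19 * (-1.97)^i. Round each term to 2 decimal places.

This is a geometric sequence.
i=0: S_0 = -3.19 * (-1.97)^0 = -3.19
i=1: S_1 = -3.19 * (-1.97)^1 ≈ 6.28
i=2: S_2 = -3.19 * (-1.97)^2 ≈ -12.38
i=3: S_3 = -3.19 * (-1.97)^3 ≈ 24.39
i=4: S_4 = -3.19 * (-1.97)^4 ≈ -48.05
i=5: S_5 = -3.19 * (-1.97)^5 ≈ 94.65
The first 6 terms are: [-3.19, 6.28, -12.38, 24.39, -48.05, 94.65]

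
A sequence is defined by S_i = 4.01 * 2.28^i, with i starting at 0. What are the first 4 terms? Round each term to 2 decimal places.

This is a geometric sequence.
i=0: S_0 = 4.01 * 2.28^0 = 4.01
i=1: S_1 = 4.01 * 2.28^1 ≈ 9.14
i=2: S_2 = 4.01 * 2.28^2 ≈ 20.85
i=3: S_3 = 4.01 * 2.28^3 ≈ 47.53
The first 4 terms are: [4.01, 9.14, 20.85, 47.53]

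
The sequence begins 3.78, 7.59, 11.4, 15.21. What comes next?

Differences: 7.59 - 3.78 = 3.81
This is an arithmetic sequence with common difference d = 3.81.
Next term = 15.21 + 3.81 = 19.02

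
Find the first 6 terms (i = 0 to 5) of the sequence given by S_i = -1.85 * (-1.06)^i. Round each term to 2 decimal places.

This is a geometric sequence.
i=0: S_0 = -1.85 * (-1.06)^0 = -1.85
i=1: S_1 = -1.85 * (-1.06)^1 ≈ 1.96
i=2: S_2 = -1.85 * (-1.06)^2 ≈ -2.08
i=3: S_3 = -1.85 * (-1.06)^3 ≈ 2.2
i=4: S_4 = -1.85 * (-1.06)^4 ≈ -2.34
i=5: S_5 = -1.85 * (-1.06)^5 ≈ 2.48
The first 6 terms are: [-1.85, 1.96, -2.08, 2.2, -2.34, 2.48]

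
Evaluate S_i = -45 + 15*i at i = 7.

S_7 = -45 + 15*7 = -45 + 105 = 60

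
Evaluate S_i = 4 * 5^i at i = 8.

S_8 = 4 * 5^8 = 4 * 390625 = 1562500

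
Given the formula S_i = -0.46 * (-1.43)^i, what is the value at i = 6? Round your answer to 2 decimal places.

S_6 = -0.46 * (-1.43)^6 ≈ -0.46 * 8.551 ≈ -3.93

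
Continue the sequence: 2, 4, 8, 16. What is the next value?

Ratios: 4 / 2 = 2.0
This is a geometric sequence with common ratio r = 2.
Next term = 16 * 2 = 32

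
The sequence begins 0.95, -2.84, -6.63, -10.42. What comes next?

Differences: -2.84 - 0.95 = -3.79
This is an arithmetic sequence with common difference d = -3.79.
Next term = -10.42 + -3.79 = -14.21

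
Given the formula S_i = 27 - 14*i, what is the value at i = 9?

S_9 = 27 + -14*9 = 27 + -126 = -99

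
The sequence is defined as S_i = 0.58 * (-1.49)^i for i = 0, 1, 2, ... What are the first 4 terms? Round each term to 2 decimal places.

This is a geometric sequence.
i=0: S_0 = 0.58 * (-1.49)^0 = 0.58
i=1: S_1 = 0.58 * (-1.49)^1 ≈ -0.86
i=2: S_2 = 0.58 * (-1.49)^2 ≈ 1.29
i=3: S_3 = 0.58 * (-1.49)^3 ≈ -1.92
The first 4 terms are: [0.58, -0.86, 1.29, -1.92]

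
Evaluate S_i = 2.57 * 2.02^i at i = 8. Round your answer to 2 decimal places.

S_8 = 2.57 * 2.02^8 ≈ 2.57 * 277.2113 ≈ 712.43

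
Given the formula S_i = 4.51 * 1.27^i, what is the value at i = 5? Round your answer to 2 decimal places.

S_5 = 4.51 * 1.27^5 ≈ 4.51 * 3.3038 ≈ 14.9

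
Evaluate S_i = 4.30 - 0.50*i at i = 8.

S_8 = 4.3 + -0.5*8 = 4.3 + -4.0 = 0.3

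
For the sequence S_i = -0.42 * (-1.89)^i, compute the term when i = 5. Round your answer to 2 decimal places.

S_5 = -0.42 * (-1.89)^5 ≈ -0.42 * -24.1162 ≈ 10.13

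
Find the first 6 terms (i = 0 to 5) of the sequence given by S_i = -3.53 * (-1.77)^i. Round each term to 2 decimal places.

This is a geometric sequence.
i=0: S_0 = -3.53 * (-1.77)^0 = -3.53
i=1: S_1 = -3.53 * (-1.77)^1 ≈ 6.25
i=2: S_2 = -3.53 * (-1.77)^2 ≈ -11.06
i=3: S_3 = -3.53 * (-1.77)^3 ≈ 19.57
i=4: S_4 = -3.53 * (-1.77)^4 ≈ -34.65
i=5: S_5 = -3.53 * (-1.77)^5 ≈ 61.33
The first 6 terms are: [-3.53, 6.25, -11.06, 19.57, -34.65, 61.33]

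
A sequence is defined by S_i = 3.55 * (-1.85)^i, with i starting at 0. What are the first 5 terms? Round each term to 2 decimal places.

This is a geometric sequence.
i=0: S_0 = 3.55 * (-1.85)^0 = 3.55
i=1: S_1 = 3.55 * (-1.85)^1 ≈ -6.57
i=2: S_2 = 3.55 * (-1.85)^2 ≈ 12.15
i=3: S_3 = 3.55 * (-1.85)^3 ≈ -22.48
i=4: S_4 = 3.55 * (-1.85)^4 ≈ 41.58
The first 5 terms are: [3.55, -6.57, 12.15, -22.48, 41.58]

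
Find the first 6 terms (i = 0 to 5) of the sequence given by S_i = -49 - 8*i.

This is an arithmetic sequence.
i=0: S_0 = -49 + -8*0 = -49
i=1: S_1 = -49 + -8*1 = -57
i=2: S_2 = -49 + -8*2 = -65
i=3: S_3 = -49 + -8*3 = -73
i=4: S_4 = -49 + -8*4 = -81
i=5: S_5 = -49 + -8*5 = -89
The first 6 terms are: [-49, -57, -65, -73, -81, -89]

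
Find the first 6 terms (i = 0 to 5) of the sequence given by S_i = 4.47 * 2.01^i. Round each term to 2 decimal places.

This is a geometric sequence.
i=0: S_0 = 4.47 * 2.01^0 = 4.47
i=1: S_1 = 4.47 * 2.01^1 ≈ 8.98
i=2: S_2 = 4.47 * 2.01^2 ≈ 18.06
i=3: S_3 = 4.47 * 2.01^3 ≈ 36.3
i=4: S_4 = 4.47 * 2.01^4 ≈ 72.96
i=5: S_5 = 4.47 * 2.01^5 ≈ 146.65
The first 6 terms are: [4.47, 8.98, 18.06, 36.3, 72.96, 146.65]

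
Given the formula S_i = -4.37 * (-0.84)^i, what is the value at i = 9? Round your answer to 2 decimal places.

S_9 = -4.37 * (-0.84)^9 ≈ -4.37 * -0.2082 ≈ 0.91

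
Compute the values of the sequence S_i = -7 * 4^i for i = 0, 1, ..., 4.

This is a geometric sequence.
i=0: S_0 = -7 * 4^0 = -7
i=1: S_1 = -7 * 4^1 = -28
i=2: S_2 = -7 * 4^2 = -112
i=3: S_3 = -7 * 4^3 = -448
i=4: S_4 = -7 * 4^4 = -1792
The first 5 terms are: [-7, -28, -112, -448, -1792]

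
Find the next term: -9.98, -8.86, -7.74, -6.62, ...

Differences: -8.86 - -9.98 = 1.12
This is an arithmetic sequence with common difference d = 1.12.
Next term = -6.62 + 1.12 = -5.5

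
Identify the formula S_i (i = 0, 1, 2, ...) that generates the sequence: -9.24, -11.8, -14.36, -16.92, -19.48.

Check differences: -11.8 - -9.24 = -2.56
-14.36 - -11.8 = -2.56
Common difference d = -2.56.
First term a = -9.24.
Formula: S_i = -9.24 - 2.56*i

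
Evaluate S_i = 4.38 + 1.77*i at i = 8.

S_8 = 4.38 + 1.77*8 = 4.38 + 14.16 = 18.54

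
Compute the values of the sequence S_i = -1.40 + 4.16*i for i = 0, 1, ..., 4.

This is an arithmetic sequence.
i=0: S_0 = -1.4 + 4.16*0 = -1.4
i=1: S_1 = -1.4 + 4.16*1 = 2.76
i=2: S_2 = -1.4 + 4.16*2 = 6.92
i=3: S_3 = -1.4 + 4.16*3 = 11.08
i=4: S_4 = -1.4 + 4.16*4 = 15.24
The first 5 terms are: [-1.4, 2.76, 6.92, 11.08, 15.24]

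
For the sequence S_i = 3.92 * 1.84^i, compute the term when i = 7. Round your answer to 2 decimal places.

S_7 = 3.92 * 1.84^7 ≈ 3.92 * 71.4044 ≈ 279.91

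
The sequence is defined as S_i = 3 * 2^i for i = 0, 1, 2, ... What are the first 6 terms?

This is a geometric sequence.
i=0: S_0 = 3 * 2^0 = 3
i=1: S_1 = 3 * 2^1 = 6
i=2: S_2 = 3 * 2^2 = 12
i=3: S_3 = 3 * 2^3 = 24
i=4: S_4 = 3 * 2^4 = 48
i=5: S_5 = 3 * 2^5 = 96
The first 6 terms are: [3, 6, 12, 24, 48, 96]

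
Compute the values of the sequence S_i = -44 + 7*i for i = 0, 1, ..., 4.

This is an arithmetic sequence.
i=0: S_0 = -44 + 7*0 = -44
i=1: S_1 = -44 + 7*1 = -37
i=2: S_2 = -44 + 7*2 = -30
i=3: S_3 = -44 + 7*3 = -23
i=4: S_4 = -44 + 7*4 = -16
The first 5 terms are: [-44, -37, -30, -23, -16]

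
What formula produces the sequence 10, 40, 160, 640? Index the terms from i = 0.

Check ratios: 40 / 10 = 4.0
Common ratio r = 4.
First term a = 10.
Formula: S_i = 10 * 4^i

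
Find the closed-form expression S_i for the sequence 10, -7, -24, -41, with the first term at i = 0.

Check differences: -7 - 10 = -17
-24 - -7 = -17
Common difference d = -17.
First term a = 10.
Formula: S_i = 10 - 17*i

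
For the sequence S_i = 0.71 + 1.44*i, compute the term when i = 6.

S_6 = 0.71 + 1.44*6 = 0.71 + 8.64 = 9.35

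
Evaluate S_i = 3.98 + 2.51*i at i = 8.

S_8 = 3.98 + 2.51*8 = 3.98 + 20.08 = 24.06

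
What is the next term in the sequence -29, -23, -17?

Differences: -23 - -29 = 6
This is an arithmetic sequence with common difference d = 6.
Next term = -17 + 6 = -11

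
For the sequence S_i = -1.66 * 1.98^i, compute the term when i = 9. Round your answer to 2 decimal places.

S_9 = -1.66 * 1.98^9 ≈ -1.66 * 467.7208 ≈ -776.42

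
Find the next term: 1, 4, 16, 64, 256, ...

Ratios: 4 / 1 = 4.0
This is a geometric sequence with common ratio r = 4.
Next term = 256 * 4 = 1024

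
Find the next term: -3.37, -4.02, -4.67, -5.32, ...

Differences: -4.02 - -3.37 = -0.65
This is an arithmetic sequence with common difference d = -0.65.
Next term = -5.32 + -0.65 = -5.97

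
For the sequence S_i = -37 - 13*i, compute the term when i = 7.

S_7 = -37 + -13*7 = -37 + -91 = -128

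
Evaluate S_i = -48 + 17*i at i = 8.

S_8 = -48 + 17*8 = -48 + 136 = 88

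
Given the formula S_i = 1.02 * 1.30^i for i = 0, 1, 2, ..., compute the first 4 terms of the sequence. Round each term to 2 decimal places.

This is a geometric sequence.
i=0: S_0 = 1.02 * 1.3^0 = 1.02
i=1: S_1 = 1.02 * 1.3^1 ≈ 1.33
i=2: S_2 = 1.02 * 1.3^2 ≈ 1.72
i=3: S_3 = 1.02 * 1.3^3 ≈ 2.24
The first 4 terms are: [1.02, 1.33, 1.72, 2.24]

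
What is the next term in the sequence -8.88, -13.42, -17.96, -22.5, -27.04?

Differences: -13.42 - -8.88 = -4.54
This is an arithmetic sequence with common difference d = -4.54.
Next term = -27.04 + -4.54 = -31.58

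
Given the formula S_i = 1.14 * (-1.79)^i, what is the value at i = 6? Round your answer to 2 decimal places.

S_6 = 1.14 * (-1.79)^6 ≈ 1.14 * 32.8941 ≈ 37.5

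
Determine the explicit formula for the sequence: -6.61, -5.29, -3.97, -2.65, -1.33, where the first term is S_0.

Check differences: -5.29 - -6.61 = 1.32
-3.97 - -5.29 = 1.32
Common difference d = 1.32.
First term a = -6.61.
Formula: S_i = -6.61 + 1.32*i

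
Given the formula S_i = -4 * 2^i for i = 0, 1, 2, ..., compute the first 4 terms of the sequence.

This is a geometric sequence.
i=0: S_0 = -4 * 2^0 = -4
i=1: S_1 = -4 * 2^1 = -8
i=2: S_2 = -4 * 2^2 = -16
i=3: S_3 = -4 * 2^3 = -32
The first 4 terms are: [-4, -8, -16, -32]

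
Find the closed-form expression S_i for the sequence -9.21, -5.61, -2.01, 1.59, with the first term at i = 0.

Check differences: -5.61 - -9.21 = 3.6
-2.01 - -5.61 = 3.6
Common difference d = 3.6.
First term a = -9.21.
Formula: S_i = -9.21 + 3.60*i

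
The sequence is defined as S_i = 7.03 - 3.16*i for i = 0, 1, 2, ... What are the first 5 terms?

This is an arithmetic sequence.
i=0: S_0 = 7.03 + -3.16*0 = 7.03
i=1: S_1 = 7.03 + -3.16*1 = 3.87
i=2: S_2 = 7.03 + -3.16*2 = 0.71
i=3: S_3 = 7.03 + -3.16*3 = -2.45
i=4: S_4 = 7.03 + -3.16*4 = -5.61
The first 5 terms are: [7.03, 3.87, 0.71, -2.45, -5.61]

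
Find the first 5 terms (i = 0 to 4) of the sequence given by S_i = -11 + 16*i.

This is an arithmetic sequence.
i=0: S_0 = -11 + 16*0 = -11
i=1: S_1 = -11 + 16*1 = 5
i=2: S_2 = -11 + 16*2 = 21
i=3: S_3 = -11 + 16*3 = 37
i=4: S_4 = -11 + 16*4 = 53
The first 5 terms are: [-11, 5, 21, 37, 53]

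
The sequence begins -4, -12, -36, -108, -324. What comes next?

Ratios: -12 / -4 = 3.0
This is a geometric sequence with common ratio r = 3.
Next term = -324 * 3 = -972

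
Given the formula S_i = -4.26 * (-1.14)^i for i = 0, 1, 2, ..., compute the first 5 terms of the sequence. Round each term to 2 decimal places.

This is a geometric sequence.
i=0: S_0 = -4.26 * (-1.14)^0 = -4.26
i=1: S_1 = -4.26 * (-1.14)^1 ≈ 4.86
i=2: S_2 = -4.26 * (-1.14)^2 ≈ -5.54
i=3: S_3 = -4.26 * (-1.14)^3 ≈ 6.31
i=4: S_4 = -4.26 * (-1.14)^4 ≈ -7.19
The first 5 terms are: [-4.26, 4.86, -5.54, 6.31, -7.19]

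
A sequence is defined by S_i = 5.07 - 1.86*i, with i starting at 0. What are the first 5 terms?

This is an arithmetic sequence.
i=0: S_0 = 5.07 + -1.86*0 = 5.07
i=1: S_1 = 5.07 + -1.86*1 = 3.21
i=2: S_2 = 5.07 + -1.86*2 = 1.35
i=3: S_3 = 5.07 + -1.86*3 = -0.51
i=4: S_4 = 5.07 + -1.86*4 = -2.37
The first 5 terms are: [5.07, 3.21, 1.35, -0.51, -2.37]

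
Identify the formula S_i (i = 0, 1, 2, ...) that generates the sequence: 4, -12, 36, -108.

Check ratios: -12 / 4 = -3.0
Common ratio r = -3.
First term a = 4.
Formula: S_i = 4 * (-3)^i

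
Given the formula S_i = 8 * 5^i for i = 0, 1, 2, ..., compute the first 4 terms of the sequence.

This is a geometric sequence.
i=0: S_0 = 8 * 5^0 = 8
i=1: S_1 = 8 * 5^1 = 40
i=2: S_2 = 8 * 5^2 = 200
i=3: S_3 = 8 * 5^3 = 1000
The first 4 terms are: [8, 40, 200, 1000]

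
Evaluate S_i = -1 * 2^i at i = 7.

S_7 = -1 * 2^7 = -1 * 128 = -128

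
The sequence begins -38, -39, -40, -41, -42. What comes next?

Differences: -39 - -38 = -1
This is an arithmetic sequence with common difference d = -1.
Next term = -42 + -1 = -43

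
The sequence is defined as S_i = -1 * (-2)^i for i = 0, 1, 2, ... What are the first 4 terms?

This is a geometric sequence.
i=0: S_0 = -1 * (-2)^0 = -1
i=1: S_1 = -1 * (-2)^1 = 2
i=2: S_2 = -1 * (-2)^2 = -4
i=3: S_3 = -1 * (-2)^3 = 8
The first 4 terms are: [-1, 2, -4, 8]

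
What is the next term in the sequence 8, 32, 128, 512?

Ratios: 32 / 8 = 4.0
This is a geometric sequence with common ratio r = 4.
Next term = 512 * 4 = 2048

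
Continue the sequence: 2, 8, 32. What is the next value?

Ratios: 8 / 2 = 4.0
This is a geometric sequence with common ratio r = 4.
Next term = 32 * 4 = 128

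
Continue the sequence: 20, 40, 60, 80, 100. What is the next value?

Differences: 40 - 20 = 20
This is an arithmetic sequence with common difference d = 20.
Next term = 100 + 20 = 120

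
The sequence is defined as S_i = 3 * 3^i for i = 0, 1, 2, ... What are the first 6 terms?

This is a geometric sequence.
i=0: S_0 = 3 * 3^0 = 3
i=1: S_1 = 3 * 3^1 = 9
i=2: S_2 = 3 * 3^2 = 27
i=3: S_3 = 3 * 3^3 = 81
i=4: S_4 = 3 * 3^4 = 243
i=5: S_5 = 3 * 3^5 = 729
The first 6 terms are: [3, 9, 27, 81, 243, 729]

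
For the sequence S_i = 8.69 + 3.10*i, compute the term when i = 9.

S_9 = 8.69 + 3.1*9 = 8.69 + 27.9 = 36.59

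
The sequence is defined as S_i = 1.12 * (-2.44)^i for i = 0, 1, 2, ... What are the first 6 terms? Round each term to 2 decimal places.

This is a geometric sequence.
i=0: S_0 = 1.12 * (-2.44)^0 = 1.12
i=1: S_1 = 1.12 * (-2.44)^1 ≈ -2.73
i=2: S_2 = 1.12 * (-2.44)^2 ≈ 6.67
i=3: S_3 = 1.12 * (-2.44)^3 ≈ -16.27
i=4: S_4 = 1.12 * (-2.44)^4 ≈ 39.7
i=5: S_5 = 1.12 * (-2.44)^5 ≈ -96.87
The first 6 terms are: [1.12, -2.73, 6.67, -16.27, 39.7, -96.87]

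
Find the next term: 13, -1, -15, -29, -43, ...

Differences: -1 - 13 = -14
This is an arithmetic sequence with common difference d = -14.
Next term = -43 + -14 = -57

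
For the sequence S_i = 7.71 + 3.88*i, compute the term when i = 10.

S_10 = 7.71 + 3.88*10 = 7.71 + 38.8 = 46.51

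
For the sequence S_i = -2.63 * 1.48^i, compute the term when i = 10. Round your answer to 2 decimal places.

S_10 = -2.63 * 1.48^10 ≈ -2.63 * 50.4217 ≈ -132.61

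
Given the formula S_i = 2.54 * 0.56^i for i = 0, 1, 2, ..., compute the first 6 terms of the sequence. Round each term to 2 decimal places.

This is a geometric sequence.
i=0: S_0 = 2.54 * 0.56^0 = 2.54
i=1: S_1 = 2.54 * 0.56^1 ≈ 1.42
i=2: S_2 = 2.54 * 0.56^2 ≈ 0.8
i=3: S_3 = 2.54 * 0.56^3 ≈ 0.45
i=4: S_4 = 2.54 * 0.56^4 ≈ 0.25
i=5: S_5 = 2.54 * 0.56^5 ≈ 0.14
The first 6 terms are: [2.54, 1.42, 0.8, 0.45, 0.25, 0.14]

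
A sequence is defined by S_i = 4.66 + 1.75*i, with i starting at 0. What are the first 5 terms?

This is an arithmetic sequence.
i=0: S_0 = 4.66 + 1.75*0 = 4.66
i=1: S_1 = 4.66 + 1.75*1 = 6.41
i=2: S_2 = 4.66 + 1.75*2 = 8.16
i=3: S_3 = 4.66 + 1.75*3 = 9.91
i=4: S_4 = 4.66 + 1.75*4 = 11.66
The first 5 terms are: [4.66, 6.41, 8.16, 9.91, 11.66]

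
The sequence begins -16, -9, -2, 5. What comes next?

Differences: -9 - -16 = 7
This is an arithmetic sequence with common difference d = 7.
Next term = 5 + 7 = 12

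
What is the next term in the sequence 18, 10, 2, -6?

Differences: 10 - 18 = -8
This is an arithmetic sequence with common difference d = -8.
Next term = -6 + -8 = -14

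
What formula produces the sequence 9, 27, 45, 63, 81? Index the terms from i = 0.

Check differences: 27 - 9 = 18
45 - 27 = 18
Common difference d = 18.
First term a = 9.
Formula: S_i = 9 + 18*i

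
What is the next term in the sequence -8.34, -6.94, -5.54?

Differences: -6.94 - -8.34 = 1.4
This is an arithmetic sequence with common difference d = 1.4.
Next term = -5.54 + 1.4 = -4.14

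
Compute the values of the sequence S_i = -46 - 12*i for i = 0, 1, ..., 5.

This is an arithmetic sequence.
i=0: S_0 = -46 + -12*0 = -46
i=1: S_1 = -46 + -12*1 = -58
i=2: S_2 = -46 + -12*2 = -70
i=3: S_3 = -46 + -12*3 = -82
i=4: S_4 = -46 + -12*4 = -94
i=5: S_5 = -46 + -12*5 = -106
The first 6 terms are: [-46, -58, -70, -82, -94, -106]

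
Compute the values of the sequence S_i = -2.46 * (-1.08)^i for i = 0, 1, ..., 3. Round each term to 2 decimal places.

This is a geometric sequence.
i=0: S_0 = -2.46 * (-1.08)^0 = -2.46
i=1: S_1 = -2.46 * (-1.08)^1 ≈ 2.66
i=2: S_2 = -2.46 * (-1.08)^2 ≈ -2.87
i=3: S_3 = -2.46 * (-1.08)^3 ≈ 3.1
The first 4 terms are: [-2.46, 2.66, -2.87, 3.1]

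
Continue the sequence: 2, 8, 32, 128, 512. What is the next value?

Ratios: 8 / 2 = 4.0
This is a geometric sequence with common ratio r = 4.
Next term = 512 * 4 = 2048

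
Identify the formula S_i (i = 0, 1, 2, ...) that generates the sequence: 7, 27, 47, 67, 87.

Check differences: 27 - 7 = 20
47 - 27 = 20
Common difference d = 20.
First term a = 7.
Formula: S_i = 7 + 20*i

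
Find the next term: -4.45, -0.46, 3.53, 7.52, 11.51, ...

Differences: -0.46 - -4.45 = 3.99
This is an arithmetic sequence with common difference d = 3.99.
Next term = 11.51 + 3.99 = 15.5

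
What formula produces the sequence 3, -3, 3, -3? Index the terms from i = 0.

Check ratios: -3 / 3 = -1.0
Common ratio r = -1.
First term a = 3.
Formula: S_i = 3 * (-1)^i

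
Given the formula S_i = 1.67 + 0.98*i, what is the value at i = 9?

S_9 = 1.67 + 0.98*9 = 1.67 + 8.82 = 10.49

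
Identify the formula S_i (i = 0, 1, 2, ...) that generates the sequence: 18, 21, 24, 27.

Check differences: 21 - 18 = 3
24 - 21 = 3
Common difference d = 3.
First term a = 18.
Formula: S_i = 18 + 3*i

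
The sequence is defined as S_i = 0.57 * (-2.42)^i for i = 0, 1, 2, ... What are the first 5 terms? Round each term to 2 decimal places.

This is a geometric sequence.
i=0: S_0 = 0.57 * (-2.42)^0 = 0.57
i=1: S_1 = 0.57 * (-2.42)^1 ≈ -1.38
i=2: S_2 = 0.57 * (-2.42)^2 ≈ 3.34
i=3: S_3 = 0.57 * (-2.42)^3 ≈ -8.08
i=4: S_4 = 0.57 * (-2.42)^4 ≈ 19.55
The first 5 terms are: [0.57, -1.38, 3.34, -8.08, 19.55]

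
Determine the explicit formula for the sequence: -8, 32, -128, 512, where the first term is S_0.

Check ratios: 32 / -8 = -4.0
Common ratio r = -4.
First term a = -8.
Formula: S_i = -8 * (-4)^i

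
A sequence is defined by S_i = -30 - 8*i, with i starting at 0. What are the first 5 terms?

This is an arithmetic sequence.
i=0: S_0 = -30 + -8*0 = -30
i=1: S_1 = -30 + -8*1 = -38
i=2: S_2 = -30 + -8*2 = -46
i=3: S_3 = -30 + -8*3 = -54
i=4: S_4 = -30 + -8*4 = -62
The first 5 terms are: [-30, -38, -46, -54, -62]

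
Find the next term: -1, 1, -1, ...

Ratios: 1 / -1 = -1.0
This is a geometric sequence with common ratio r = -1.
Next term = -1 * -1 = 1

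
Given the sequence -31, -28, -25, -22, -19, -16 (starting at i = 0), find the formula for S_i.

Check differences: -28 - -31 = 3
-25 - -28 = 3
Common difference d = 3.
First term a = -31.
Formula: S_i = -31 + 3*i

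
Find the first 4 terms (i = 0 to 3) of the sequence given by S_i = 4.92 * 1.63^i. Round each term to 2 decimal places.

This is a geometric sequence.
i=0: S_0 = 4.92 * 1.63^0 = 4.92
i=1: S_1 = 4.92 * 1.63^1 ≈ 8.02
i=2: S_2 = 4.92 * 1.63^2 ≈ 13.07
i=3: S_3 = 4.92 * 1.63^3 ≈ 21.31
The first 4 terms are: [4.92, 8.02, 13.07, 21.31]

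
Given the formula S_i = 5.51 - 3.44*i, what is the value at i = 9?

S_9 = 5.51 + -3.44*9 = 5.51 + -30.96 = -25.45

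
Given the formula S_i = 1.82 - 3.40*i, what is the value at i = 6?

S_6 = 1.82 + -3.4*6 = 1.82 + -20.4 = -18.58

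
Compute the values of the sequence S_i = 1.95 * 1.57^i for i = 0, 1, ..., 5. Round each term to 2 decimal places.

This is a geometric sequence.
i=0: S_0 = 1.95 * 1.57^0 = 1.95
i=1: S_1 = 1.95 * 1.57^1 ≈ 3.06
i=2: S_2 = 1.95 * 1.57^2 ≈ 4.81
i=3: S_3 = 1.95 * 1.57^3 ≈ 7.55
i=4: S_4 = 1.95 * 1.57^4 ≈ 11.85
i=5: S_5 = 1.95 * 1.57^5 ≈ 18.6
The first 6 terms are: [1.95, 3.06, 4.81, 7.55, 11.85, 18.6]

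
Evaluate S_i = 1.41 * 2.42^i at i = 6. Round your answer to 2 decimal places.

S_6 = 1.41 * 2.42^6 ≈ 1.41 * 200.8594 ≈ 283.21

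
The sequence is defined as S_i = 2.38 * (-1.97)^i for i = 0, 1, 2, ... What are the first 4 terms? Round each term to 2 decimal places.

This is a geometric sequence.
i=0: S_0 = 2.38 * (-1.97)^0 = 2.38
i=1: S_1 = 2.38 * (-1.97)^1 ≈ -4.69
i=2: S_2 = 2.38 * (-1.97)^2 ≈ 9.24
i=3: S_3 = 2.38 * (-1.97)^3 ≈ -18.2
The first 4 terms are: [2.38, -4.69, 9.24, -18.2]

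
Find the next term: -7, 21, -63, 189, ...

Ratios: 21 / -7 = -3.0
This is a geometric sequence with common ratio r = -3.
Next term = 189 * -3 = -567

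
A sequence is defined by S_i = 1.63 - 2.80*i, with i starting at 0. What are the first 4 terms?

This is an arithmetic sequence.
i=0: S_0 = 1.63 + -2.8*0 = 1.63
i=1: S_1 = 1.63 + -2.8*1 = -1.17
i=2: S_2 = 1.63 + -2.8*2 = -3.97
i=3: S_3 = 1.63 + -2.8*3 = -6.77
The first 4 terms are: [1.63, -1.17, -3.97, -6.77]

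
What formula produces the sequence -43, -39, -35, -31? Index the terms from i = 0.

Check differences: -39 - -43 = 4
-35 - -39 = 4
Common difference d = 4.
First term a = -43.
Formula: S_i = -43 + 4*i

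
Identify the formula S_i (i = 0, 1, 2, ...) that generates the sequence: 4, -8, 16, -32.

Check ratios: -8 / 4 = -2.0
Common ratio r = -2.
First term a = 4.
Formula: S_i = 4 * (-2)^i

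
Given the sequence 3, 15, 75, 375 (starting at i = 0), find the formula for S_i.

Check ratios: 15 / 3 = 5.0
Common ratio r = 5.
First term a = 3.
Formula: S_i = 3 * 5^i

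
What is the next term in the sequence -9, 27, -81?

Ratios: 27 / -9 = -3.0
This is a geometric sequence with common ratio r = -3.
Next term = -81 * -3 = 243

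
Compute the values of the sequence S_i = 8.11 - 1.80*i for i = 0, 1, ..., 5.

This is an arithmetic sequence.
i=0: S_0 = 8.11 + -1.8*0 = 8.11
i=1: S_1 = 8.11 + -1.8*1 = 6.31
i=2: S_2 = 8.11 + -1.8*2 = 4.51
i=3: S_3 = 8.11 + -1.8*3 = 2.71
i=4: S_4 = 8.11 + -1.8*4 = 0.91
i=5: S_5 = 8.11 + -1.8*5 = -0.89
The first 6 terms are: [8.11, 6.31, 4.51, 2.71, 0.91, -0.89]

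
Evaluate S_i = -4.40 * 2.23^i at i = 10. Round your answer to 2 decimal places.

S_10 = -4.4 * 2.23^10 ≈ -4.4 * 3041.2256 ≈ -13381.39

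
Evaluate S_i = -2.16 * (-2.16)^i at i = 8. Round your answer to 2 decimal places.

S_8 = -2.16 * (-2.16)^8 ≈ -2.16 * 473.8381 ≈ -1023.49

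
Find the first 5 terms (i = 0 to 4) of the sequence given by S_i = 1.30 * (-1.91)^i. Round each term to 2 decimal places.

This is a geometric sequence.
i=0: S_0 = 1.3 * (-1.91)^0 = 1.3
i=1: S_1 = 1.3 * (-1.91)^1 ≈ -2.48
i=2: S_2 = 1.3 * (-1.91)^2 ≈ 4.74
i=3: S_3 = 1.3 * (-1.91)^3 ≈ -9.06
i=4: S_4 = 1.3 * (-1.91)^4 ≈ 17.3
The first 5 terms are: [1.3, -2.48, 4.74, -9.06, 17.3]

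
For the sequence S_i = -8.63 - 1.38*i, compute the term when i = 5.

S_5 = -8.63 + -1.38*5 = -8.63 + -6.9 = -15.53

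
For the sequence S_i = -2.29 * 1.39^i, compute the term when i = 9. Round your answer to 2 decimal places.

S_9 = -2.29 * 1.39^9 ≈ -2.29 * 19.3702 ≈ -44.36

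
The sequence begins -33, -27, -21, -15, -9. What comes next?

Differences: -27 - -33 = 6
This is an arithmetic sequence with common difference d = 6.
Next term = -9 + 6 = -3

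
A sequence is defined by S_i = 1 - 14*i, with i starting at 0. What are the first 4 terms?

This is an arithmetic sequence.
i=0: S_0 = 1 + -14*0 = 1
i=1: S_1 = 1 + -14*1 = -13
i=2: S_2 = 1 + -14*2 = -27
i=3: S_3 = 1 + -14*3 = -41
The first 4 terms are: [1, -13, -27, -41]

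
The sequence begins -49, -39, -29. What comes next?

Differences: -39 - -49 = 10
This is an arithmetic sequence with common difference d = 10.
Next term = -29 + 10 = -19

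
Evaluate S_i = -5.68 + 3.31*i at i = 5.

S_5 = -5.68 + 3.31*5 = -5.68 + 16.55 = 10.87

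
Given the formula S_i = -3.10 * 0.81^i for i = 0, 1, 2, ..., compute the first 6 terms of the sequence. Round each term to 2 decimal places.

This is a geometric sequence.
i=0: S_0 = -3.1 * 0.81^0 = -3.1
i=1: S_1 = -3.1 * 0.81^1 ≈ -2.51
i=2: S_2 = -3.1 * 0.81^2 ≈ -2.03
i=3: S_3 = -3.1 * 0.81^3 ≈ -1.65
i=4: S_4 = -3.1 * 0.81^4 ≈ -1.33
i=5: S_5 = -3.1 * 0.81^5 ≈ -1.08
The first 6 terms are: [-3.1, -2.51, -2.03, -1.65, -1.33, -1.08]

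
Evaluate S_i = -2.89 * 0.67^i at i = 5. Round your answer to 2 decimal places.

S_5 = -2.89 * 0.67^5 ≈ -2.89 * 0.135 ≈ -0.39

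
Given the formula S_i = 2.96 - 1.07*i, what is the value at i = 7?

S_7 = 2.96 + -1.07*7 = 2.96 + -7.49 = -4.53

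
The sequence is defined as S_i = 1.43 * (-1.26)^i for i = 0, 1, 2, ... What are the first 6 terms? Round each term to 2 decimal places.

This is a geometric sequence.
i=0: S_0 = 1.43 * (-1.26)^0 = 1.43
i=1: S_1 = 1.43 * (-1.26)^1 ≈ -1.8
i=2: S_2 = 1.43 * (-1.26)^2 ≈ 2.27
i=3: S_3 = 1.43 * (-1.26)^3 ≈ -2.86
i=4: S_4 = 1.43 * (-1.26)^4 ≈ 3.6
i=5: S_5 = 1.43 * (-1.26)^5 ≈ -4.54
The first 6 terms are: [1.43, -1.8, 2.27, -2.86, 3.6, -4.54]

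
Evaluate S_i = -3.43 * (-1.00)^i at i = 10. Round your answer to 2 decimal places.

S_10 = -3.43 * (-1.0)^10 = -3.43 * 1 = -3.43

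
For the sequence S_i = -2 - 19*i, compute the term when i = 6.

S_6 = -2 + -19*6 = -2 + -114 = -116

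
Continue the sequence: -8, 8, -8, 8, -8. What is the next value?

Ratios: 8 / -8 = -1.0
This is a geometric sequence with common ratio r = -1.
Next term = -8 * -1 = 8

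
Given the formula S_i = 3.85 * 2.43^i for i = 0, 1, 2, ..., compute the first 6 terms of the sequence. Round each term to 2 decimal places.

This is a geometric sequence.
i=0: S_0 = 3.85 * 2.43^0 = 3.85
i=1: S_1 = 3.85 * 2.43^1 ≈ 9.36
i=2: S_2 = 3.85 * 2.43^2 ≈ 22.73
i=3: S_3 = 3.85 * 2.43^3 ≈ 55.24
i=4: S_4 = 3.85 * 2.43^4 ≈ 134.24
i=5: S_5 = 3.85 * 2.43^5 ≈ 326.21
The first 6 terms are: [3.85, 9.36, 22.73, 55.24, 134.24, 326.21]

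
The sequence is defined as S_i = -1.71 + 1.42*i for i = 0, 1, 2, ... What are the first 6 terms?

This is an arithmetic sequence.
i=0: S_0 = -1.71 + 1.42*0 = -1.71
i=1: S_1 = -1.71 + 1.42*1 = -0.29
i=2: S_2 = -1.71 + 1.42*2 = 1.13
i=3: S_3 = -1.71 + 1.42*3 = 2.55
i=4: S_4 = -1.71 + 1.42*4 = 3.97
i=5: S_5 = -1.71 + 1.42*5 = 5.39
The first 6 terms are: [-1.71, -0.29, 1.13, 2.55, 3.97, 5.39]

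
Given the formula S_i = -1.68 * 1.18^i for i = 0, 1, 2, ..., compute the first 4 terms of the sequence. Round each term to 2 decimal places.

This is a geometric sequence.
i=0: S_0 = -1.68 * 1.18^0 = -1.68
i=1: S_1 = -1.68 * 1.18^1 ≈ -1.98
i=2: S_2 = -1.68 * 1.18^2 ≈ -2.34
i=3: S_3 = -1.68 * 1.18^3 ≈ -2.76
The first 4 terms are: [-1.68, -1.98, -2.34, -2.76]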